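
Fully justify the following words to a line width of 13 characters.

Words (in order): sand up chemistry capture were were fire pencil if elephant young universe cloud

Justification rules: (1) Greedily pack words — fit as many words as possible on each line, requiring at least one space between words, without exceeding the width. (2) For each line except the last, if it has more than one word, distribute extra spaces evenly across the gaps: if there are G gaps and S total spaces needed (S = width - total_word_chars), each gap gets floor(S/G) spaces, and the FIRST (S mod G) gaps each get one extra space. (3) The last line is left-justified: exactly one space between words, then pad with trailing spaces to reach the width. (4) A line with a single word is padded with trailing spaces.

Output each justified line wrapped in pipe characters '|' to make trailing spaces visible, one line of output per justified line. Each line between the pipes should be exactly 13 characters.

Line 1: ['sand', 'up'] (min_width=7, slack=6)
Line 2: ['chemistry'] (min_width=9, slack=4)
Line 3: ['capture', 'were'] (min_width=12, slack=1)
Line 4: ['were', 'fire'] (min_width=9, slack=4)
Line 5: ['pencil', 'if'] (min_width=9, slack=4)
Line 6: ['elephant'] (min_width=8, slack=5)
Line 7: ['young'] (min_width=5, slack=8)
Line 8: ['universe'] (min_width=8, slack=5)
Line 9: ['cloud'] (min_width=5, slack=8)

Answer: |sand       up|
|chemistry    |
|capture  were|
|were     fire|
|pencil     if|
|elephant     |
|young        |
|universe     |
|cloud        |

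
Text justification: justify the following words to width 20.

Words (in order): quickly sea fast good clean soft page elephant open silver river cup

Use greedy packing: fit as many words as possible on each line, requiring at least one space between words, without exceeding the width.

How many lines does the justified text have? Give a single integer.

Line 1: ['quickly', 'sea', 'fast'] (min_width=16, slack=4)
Line 2: ['good', 'clean', 'soft', 'page'] (min_width=20, slack=0)
Line 3: ['elephant', 'open', 'silver'] (min_width=20, slack=0)
Line 4: ['river', 'cup'] (min_width=9, slack=11)
Total lines: 4

Answer: 4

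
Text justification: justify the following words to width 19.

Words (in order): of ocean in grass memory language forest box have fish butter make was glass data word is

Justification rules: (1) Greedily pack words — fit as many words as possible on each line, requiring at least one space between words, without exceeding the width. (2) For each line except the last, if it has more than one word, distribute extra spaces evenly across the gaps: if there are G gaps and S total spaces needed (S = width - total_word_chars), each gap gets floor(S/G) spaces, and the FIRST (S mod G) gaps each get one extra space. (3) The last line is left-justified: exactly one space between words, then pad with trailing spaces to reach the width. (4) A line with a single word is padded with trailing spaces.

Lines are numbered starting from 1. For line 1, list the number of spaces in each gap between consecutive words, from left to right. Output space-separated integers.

Answer: 2 2 1

Derivation:
Line 1: ['of', 'ocean', 'in', 'grass'] (min_width=17, slack=2)
Line 2: ['memory', 'language'] (min_width=15, slack=4)
Line 3: ['forest', 'box', 'have'] (min_width=15, slack=4)
Line 4: ['fish', 'butter', 'make'] (min_width=16, slack=3)
Line 5: ['was', 'glass', 'data', 'word'] (min_width=19, slack=0)
Line 6: ['is'] (min_width=2, slack=17)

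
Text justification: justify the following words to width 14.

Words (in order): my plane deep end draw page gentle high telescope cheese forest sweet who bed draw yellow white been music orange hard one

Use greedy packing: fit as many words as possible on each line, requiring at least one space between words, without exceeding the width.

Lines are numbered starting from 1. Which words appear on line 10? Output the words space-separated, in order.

Answer: hard one

Derivation:
Line 1: ['my', 'plane', 'deep'] (min_width=13, slack=1)
Line 2: ['end', 'draw', 'page'] (min_width=13, slack=1)
Line 3: ['gentle', 'high'] (min_width=11, slack=3)
Line 4: ['telescope'] (min_width=9, slack=5)
Line 5: ['cheese', 'forest'] (min_width=13, slack=1)
Line 6: ['sweet', 'who', 'bed'] (min_width=13, slack=1)
Line 7: ['draw', 'yellow'] (min_width=11, slack=3)
Line 8: ['white', 'been'] (min_width=10, slack=4)
Line 9: ['music', 'orange'] (min_width=12, slack=2)
Line 10: ['hard', 'one'] (min_width=8, slack=6)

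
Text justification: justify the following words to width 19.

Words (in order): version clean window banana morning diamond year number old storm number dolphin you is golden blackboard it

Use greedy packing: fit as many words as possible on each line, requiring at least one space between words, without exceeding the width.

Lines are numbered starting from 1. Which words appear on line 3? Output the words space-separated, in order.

Line 1: ['version', 'clean'] (min_width=13, slack=6)
Line 2: ['window', 'banana'] (min_width=13, slack=6)
Line 3: ['morning', 'diamond'] (min_width=15, slack=4)
Line 4: ['year', 'number', 'old'] (min_width=15, slack=4)
Line 5: ['storm', 'number'] (min_width=12, slack=7)
Line 6: ['dolphin', 'you', 'is'] (min_width=14, slack=5)
Line 7: ['golden', 'blackboard'] (min_width=17, slack=2)
Line 8: ['it'] (min_width=2, slack=17)

Answer: morning diamond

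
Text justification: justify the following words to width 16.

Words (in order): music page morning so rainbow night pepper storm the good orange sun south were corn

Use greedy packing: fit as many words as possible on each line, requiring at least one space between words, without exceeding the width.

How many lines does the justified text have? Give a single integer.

Answer: 6

Derivation:
Line 1: ['music', 'page'] (min_width=10, slack=6)
Line 2: ['morning', 'so'] (min_width=10, slack=6)
Line 3: ['rainbow', 'night'] (min_width=13, slack=3)
Line 4: ['pepper', 'storm', 'the'] (min_width=16, slack=0)
Line 5: ['good', 'orange', 'sun'] (min_width=15, slack=1)
Line 6: ['south', 'were', 'corn'] (min_width=15, slack=1)
Total lines: 6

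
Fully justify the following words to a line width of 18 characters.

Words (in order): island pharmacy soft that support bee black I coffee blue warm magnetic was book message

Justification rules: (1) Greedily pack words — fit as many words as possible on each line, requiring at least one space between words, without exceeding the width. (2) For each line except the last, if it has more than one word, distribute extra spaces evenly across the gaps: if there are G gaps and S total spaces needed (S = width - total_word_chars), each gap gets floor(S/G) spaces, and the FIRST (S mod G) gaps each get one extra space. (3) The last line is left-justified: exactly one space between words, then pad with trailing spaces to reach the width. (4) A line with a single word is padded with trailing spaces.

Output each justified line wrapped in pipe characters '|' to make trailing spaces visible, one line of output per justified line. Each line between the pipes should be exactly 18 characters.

Answer: |island    pharmacy|
|soft  that support|
|bee black I coffee|
|blue warm magnetic|
|was book message  |

Derivation:
Line 1: ['island', 'pharmacy'] (min_width=15, slack=3)
Line 2: ['soft', 'that', 'support'] (min_width=17, slack=1)
Line 3: ['bee', 'black', 'I', 'coffee'] (min_width=18, slack=0)
Line 4: ['blue', 'warm', 'magnetic'] (min_width=18, slack=0)
Line 5: ['was', 'book', 'message'] (min_width=16, slack=2)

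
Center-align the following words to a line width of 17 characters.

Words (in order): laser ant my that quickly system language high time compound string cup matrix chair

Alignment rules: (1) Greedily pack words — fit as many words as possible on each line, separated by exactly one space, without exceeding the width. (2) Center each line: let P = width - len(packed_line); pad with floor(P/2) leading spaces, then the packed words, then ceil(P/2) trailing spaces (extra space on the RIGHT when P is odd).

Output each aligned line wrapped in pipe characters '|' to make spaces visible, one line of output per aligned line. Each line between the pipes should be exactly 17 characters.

Answer: |laser ant my that|
| quickly system  |
|  language high  |
|  time compound  |
|string cup matrix|
|      chair      |

Derivation:
Line 1: ['laser', 'ant', 'my', 'that'] (min_width=17, slack=0)
Line 2: ['quickly', 'system'] (min_width=14, slack=3)
Line 3: ['language', 'high'] (min_width=13, slack=4)
Line 4: ['time', 'compound'] (min_width=13, slack=4)
Line 5: ['string', 'cup', 'matrix'] (min_width=17, slack=0)
Line 6: ['chair'] (min_width=5, slack=12)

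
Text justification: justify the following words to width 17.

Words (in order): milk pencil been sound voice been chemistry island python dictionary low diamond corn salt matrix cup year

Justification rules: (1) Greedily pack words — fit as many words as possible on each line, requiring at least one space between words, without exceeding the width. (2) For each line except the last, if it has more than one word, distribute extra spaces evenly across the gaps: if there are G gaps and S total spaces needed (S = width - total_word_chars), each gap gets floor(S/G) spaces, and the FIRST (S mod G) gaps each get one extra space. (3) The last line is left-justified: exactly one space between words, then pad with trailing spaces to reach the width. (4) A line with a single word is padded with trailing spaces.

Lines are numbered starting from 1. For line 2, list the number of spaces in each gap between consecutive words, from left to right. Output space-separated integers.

Line 1: ['milk', 'pencil', 'been'] (min_width=16, slack=1)
Line 2: ['sound', 'voice', 'been'] (min_width=16, slack=1)
Line 3: ['chemistry', 'island'] (min_width=16, slack=1)
Line 4: ['python', 'dictionary'] (min_width=17, slack=0)
Line 5: ['low', 'diamond', 'corn'] (min_width=16, slack=1)
Line 6: ['salt', 'matrix', 'cup'] (min_width=15, slack=2)
Line 7: ['year'] (min_width=4, slack=13)

Answer: 2 1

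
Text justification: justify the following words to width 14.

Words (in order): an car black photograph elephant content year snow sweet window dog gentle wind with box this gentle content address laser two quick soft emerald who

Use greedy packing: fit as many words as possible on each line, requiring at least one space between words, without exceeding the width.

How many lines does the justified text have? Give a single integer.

Answer: 12

Derivation:
Line 1: ['an', 'car', 'black'] (min_width=12, slack=2)
Line 2: ['photograph'] (min_width=10, slack=4)
Line 3: ['elephant'] (min_width=8, slack=6)
Line 4: ['content', 'year'] (min_width=12, slack=2)
Line 5: ['snow', 'sweet'] (min_width=10, slack=4)
Line 6: ['window', 'dog'] (min_width=10, slack=4)
Line 7: ['gentle', 'wind'] (min_width=11, slack=3)
Line 8: ['with', 'box', 'this'] (min_width=13, slack=1)
Line 9: ['gentle', 'content'] (min_width=14, slack=0)
Line 10: ['address', 'laser'] (min_width=13, slack=1)
Line 11: ['two', 'quick', 'soft'] (min_width=14, slack=0)
Line 12: ['emerald', 'who'] (min_width=11, slack=3)
Total lines: 12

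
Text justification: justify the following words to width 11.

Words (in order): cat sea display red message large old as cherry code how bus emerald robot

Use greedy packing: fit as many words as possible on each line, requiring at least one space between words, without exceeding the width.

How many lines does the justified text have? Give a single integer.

Answer: 8

Derivation:
Line 1: ['cat', 'sea'] (min_width=7, slack=4)
Line 2: ['display', 'red'] (min_width=11, slack=0)
Line 3: ['message'] (min_width=7, slack=4)
Line 4: ['large', 'old'] (min_width=9, slack=2)
Line 5: ['as', 'cherry'] (min_width=9, slack=2)
Line 6: ['code', 'how'] (min_width=8, slack=3)
Line 7: ['bus', 'emerald'] (min_width=11, slack=0)
Line 8: ['robot'] (min_width=5, slack=6)
Total lines: 8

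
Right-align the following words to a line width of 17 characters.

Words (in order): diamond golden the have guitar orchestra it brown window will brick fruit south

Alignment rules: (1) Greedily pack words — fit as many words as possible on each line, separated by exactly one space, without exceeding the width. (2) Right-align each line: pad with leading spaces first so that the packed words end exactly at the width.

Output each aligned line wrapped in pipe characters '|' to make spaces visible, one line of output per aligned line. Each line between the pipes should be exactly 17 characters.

Answer: |   diamond golden|
|  the have guitar|
|     orchestra it|
|brown window will|
|brick fruit south|

Derivation:
Line 1: ['diamond', 'golden'] (min_width=14, slack=3)
Line 2: ['the', 'have', 'guitar'] (min_width=15, slack=2)
Line 3: ['orchestra', 'it'] (min_width=12, slack=5)
Line 4: ['brown', 'window', 'will'] (min_width=17, slack=0)
Line 5: ['brick', 'fruit', 'south'] (min_width=17, slack=0)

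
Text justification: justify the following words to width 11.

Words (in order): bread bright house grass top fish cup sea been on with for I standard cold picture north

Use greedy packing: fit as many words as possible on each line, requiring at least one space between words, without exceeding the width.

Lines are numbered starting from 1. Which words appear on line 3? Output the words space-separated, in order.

Answer: house grass

Derivation:
Line 1: ['bread'] (min_width=5, slack=6)
Line 2: ['bright'] (min_width=6, slack=5)
Line 3: ['house', 'grass'] (min_width=11, slack=0)
Line 4: ['top', 'fish'] (min_width=8, slack=3)
Line 5: ['cup', 'sea'] (min_width=7, slack=4)
Line 6: ['been', 'on'] (min_width=7, slack=4)
Line 7: ['with', 'for', 'I'] (min_width=10, slack=1)
Line 8: ['standard'] (min_width=8, slack=3)
Line 9: ['cold'] (min_width=4, slack=7)
Line 10: ['picture'] (min_width=7, slack=4)
Line 11: ['north'] (min_width=5, slack=6)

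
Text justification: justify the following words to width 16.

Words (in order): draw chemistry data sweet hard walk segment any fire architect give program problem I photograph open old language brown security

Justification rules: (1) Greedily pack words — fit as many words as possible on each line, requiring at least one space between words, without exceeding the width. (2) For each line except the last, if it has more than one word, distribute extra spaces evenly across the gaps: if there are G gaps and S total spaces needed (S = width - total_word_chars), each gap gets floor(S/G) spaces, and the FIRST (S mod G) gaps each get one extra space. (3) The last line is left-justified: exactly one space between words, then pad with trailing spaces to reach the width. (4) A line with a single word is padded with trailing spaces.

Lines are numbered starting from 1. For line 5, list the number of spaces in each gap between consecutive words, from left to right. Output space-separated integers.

Line 1: ['draw', 'chemistry'] (min_width=14, slack=2)
Line 2: ['data', 'sweet', 'hard'] (min_width=15, slack=1)
Line 3: ['walk', 'segment', 'any'] (min_width=16, slack=0)
Line 4: ['fire', 'architect'] (min_width=14, slack=2)
Line 5: ['give', 'program'] (min_width=12, slack=4)
Line 6: ['problem', 'I'] (min_width=9, slack=7)
Line 7: ['photograph', 'open'] (min_width=15, slack=1)
Line 8: ['old', 'language'] (min_width=12, slack=4)
Line 9: ['brown', 'security'] (min_width=14, slack=2)

Answer: 5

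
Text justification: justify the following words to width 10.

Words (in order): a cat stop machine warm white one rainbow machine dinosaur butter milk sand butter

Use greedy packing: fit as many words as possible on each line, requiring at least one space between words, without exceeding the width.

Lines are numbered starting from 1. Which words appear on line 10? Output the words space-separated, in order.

Line 1: ['a', 'cat', 'stop'] (min_width=10, slack=0)
Line 2: ['machine'] (min_width=7, slack=3)
Line 3: ['warm', 'white'] (min_width=10, slack=0)
Line 4: ['one'] (min_width=3, slack=7)
Line 5: ['rainbow'] (min_width=7, slack=3)
Line 6: ['machine'] (min_width=7, slack=3)
Line 7: ['dinosaur'] (min_width=8, slack=2)
Line 8: ['butter'] (min_width=6, slack=4)
Line 9: ['milk', 'sand'] (min_width=9, slack=1)
Line 10: ['butter'] (min_width=6, slack=4)

Answer: butter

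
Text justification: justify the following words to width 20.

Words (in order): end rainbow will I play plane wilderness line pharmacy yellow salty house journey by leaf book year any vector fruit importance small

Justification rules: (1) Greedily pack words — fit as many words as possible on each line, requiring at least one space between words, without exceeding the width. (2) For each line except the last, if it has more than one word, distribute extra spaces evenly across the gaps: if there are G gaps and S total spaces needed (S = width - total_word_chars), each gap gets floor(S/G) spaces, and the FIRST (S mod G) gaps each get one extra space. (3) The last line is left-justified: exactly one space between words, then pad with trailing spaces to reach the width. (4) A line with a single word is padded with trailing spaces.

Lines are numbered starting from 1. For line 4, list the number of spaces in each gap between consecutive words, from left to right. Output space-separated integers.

Line 1: ['end', 'rainbow', 'will', 'I'] (min_width=18, slack=2)
Line 2: ['play', 'plane'] (min_width=10, slack=10)
Line 3: ['wilderness', 'line'] (min_width=15, slack=5)
Line 4: ['pharmacy', 'yellow'] (min_width=15, slack=5)
Line 5: ['salty', 'house', 'journey'] (min_width=19, slack=1)
Line 6: ['by', 'leaf', 'book', 'year'] (min_width=17, slack=3)
Line 7: ['any', 'vector', 'fruit'] (min_width=16, slack=4)
Line 8: ['importance', 'small'] (min_width=16, slack=4)

Answer: 6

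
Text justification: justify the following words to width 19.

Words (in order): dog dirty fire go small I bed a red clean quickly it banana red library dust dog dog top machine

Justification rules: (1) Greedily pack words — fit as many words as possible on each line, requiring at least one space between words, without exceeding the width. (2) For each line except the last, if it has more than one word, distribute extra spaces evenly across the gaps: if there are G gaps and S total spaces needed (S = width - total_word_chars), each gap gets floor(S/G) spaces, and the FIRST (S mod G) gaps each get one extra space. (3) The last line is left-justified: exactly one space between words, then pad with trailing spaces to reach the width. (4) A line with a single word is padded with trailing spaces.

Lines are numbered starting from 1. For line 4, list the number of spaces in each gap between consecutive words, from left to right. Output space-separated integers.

Line 1: ['dog', 'dirty', 'fire', 'go'] (min_width=17, slack=2)
Line 2: ['small', 'I', 'bed', 'a', 'red'] (min_width=17, slack=2)
Line 3: ['clean', 'quickly', 'it'] (min_width=16, slack=3)
Line 4: ['banana', 'red', 'library'] (min_width=18, slack=1)
Line 5: ['dust', 'dog', 'dog', 'top'] (min_width=16, slack=3)
Line 6: ['machine'] (min_width=7, slack=12)

Answer: 2 1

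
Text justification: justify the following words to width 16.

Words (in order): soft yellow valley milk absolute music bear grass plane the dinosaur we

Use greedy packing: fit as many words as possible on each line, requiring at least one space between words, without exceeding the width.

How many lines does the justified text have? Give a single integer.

Line 1: ['soft', 'yellow'] (min_width=11, slack=5)
Line 2: ['valley', 'milk'] (min_width=11, slack=5)
Line 3: ['absolute', 'music'] (min_width=14, slack=2)
Line 4: ['bear', 'grass', 'plane'] (min_width=16, slack=0)
Line 5: ['the', 'dinosaur', 'we'] (min_width=15, slack=1)
Total lines: 5

Answer: 5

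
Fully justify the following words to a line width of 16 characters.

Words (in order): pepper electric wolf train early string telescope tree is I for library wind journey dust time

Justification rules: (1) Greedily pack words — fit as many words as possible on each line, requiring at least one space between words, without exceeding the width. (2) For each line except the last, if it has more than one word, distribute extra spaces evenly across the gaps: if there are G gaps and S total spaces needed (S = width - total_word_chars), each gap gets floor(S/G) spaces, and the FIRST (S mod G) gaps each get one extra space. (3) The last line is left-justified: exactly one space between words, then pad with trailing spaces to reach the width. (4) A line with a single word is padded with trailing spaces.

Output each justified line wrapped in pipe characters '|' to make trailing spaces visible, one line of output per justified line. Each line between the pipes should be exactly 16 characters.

Line 1: ['pepper', 'electric'] (min_width=15, slack=1)
Line 2: ['wolf', 'train', 'early'] (min_width=16, slack=0)
Line 3: ['string', 'telescope'] (min_width=16, slack=0)
Line 4: ['tree', 'is', 'I', 'for'] (min_width=13, slack=3)
Line 5: ['library', 'wind'] (min_width=12, slack=4)
Line 6: ['journey', 'dust'] (min_width=12, slack=4)
Line 7: ['time'] (min_width=4, slack=12)

Answer: |pepper  electric|
|wolf train early|
|string telescope|
|tree  is  I  for|
|library     wind|
|journey     dust|
|time            |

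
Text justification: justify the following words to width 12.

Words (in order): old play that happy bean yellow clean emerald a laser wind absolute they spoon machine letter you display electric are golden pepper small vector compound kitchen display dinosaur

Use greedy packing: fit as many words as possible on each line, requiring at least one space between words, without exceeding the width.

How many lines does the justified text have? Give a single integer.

Line 1: ['old', 'play'] (min_width=8, slack=4)
Line 2: ['that', 'happy'] (min_width=10, slack=2)
Line 3: ['bean', 'yellow'] (min_width=11, slack=1)
Line 4: ['clean'] (min_width=5, slack=7)
Line 5: ['emerald', 'a'] (min_width=9, slack=3)
Line 6: ['laser', 'wind'] (min_width=10, slack=2)
Line 7: ['absolute'] (min_width=8, slack=4)
Line 8: ['they', 'spoon'] (min_width=10, slack=2)
Line 9: ['machine'] (min_width=7, slack=5)
Line 10: ['letter', 'you'] (min_width=10, slack=2)
Line 11: ['display'] (min_width=7, slack=5)
Line 12: ['electric', 'are'] (min_width=12, slack=0)
Line 13: ['golden'] (min_width=6, slack=6)
Line 14: ['pepper', 'small'] (min_width=12, slack=0)
Line 15: ['vector'] (min_width=6, slack=6)
Line 16: ['compound'] (min_width=8, slack=4)
Line 17: ['kitchen'] (min_width=7, slack=5)
Line 18: ['display'] (min_width=7, slack=5)
Line 19: ['dinosaur'] (min_width=8, slack=4)
Total lines: 19

Answer: 19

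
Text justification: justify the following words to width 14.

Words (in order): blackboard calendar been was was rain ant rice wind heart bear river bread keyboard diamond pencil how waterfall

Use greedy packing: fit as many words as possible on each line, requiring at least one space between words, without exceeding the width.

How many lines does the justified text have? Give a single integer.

Answer: 9

Derivation:
Line 1: ['blackboard'] (min_width=10, slack=4)
Line 2: ['calendar', 'been'] (min_width=13, slack=1)
Line 3: ['was', 'was', 'rain'] (min_width=12, slack=2)
Line 4: ['ant', 'rice', 'wind'] (min_width=13, slack=1)
Line 5: ['heart', 'bear'] (min_width=10, slack=4)
Line 6: ['river', 'bread'] (min_width=11, slack=3)
Line 7: ['keyboard'] (min_width=8, slack=6)
Line 8: ['diamond', 'pencil'] (min_width=14, slack=0)
Line 9: ['how', 'waterfall'] (min_width=13, slack=1)
Total lines: 9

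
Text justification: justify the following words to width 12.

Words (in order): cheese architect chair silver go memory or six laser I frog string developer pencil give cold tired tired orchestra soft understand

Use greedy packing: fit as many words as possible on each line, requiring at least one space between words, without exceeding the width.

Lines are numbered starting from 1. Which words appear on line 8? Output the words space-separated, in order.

Line 1: ['cheese'] (min_width=6, slack=6)
Line 2: ['architect'] (min_width=9, slack=3)
Line 3: ['chair', 'silver'] (min_width=12, slack=0)
Line 4: ['go', 'memory', 'or'] (min_width=12, slack=0)
Line 5: ['six', 'laser', 'I'] (min_width=11, slack=1)
Line 6: ['frog', 'string'] (min_width=11, slack=1)
Line 7: ['developer'] (min_width=9, slack=3)
Line 8: ['pencil', 'give'] (min_width=11, slack=1)
Line 9: ['cold', 'tired'] (min_width=10, slack=2)
Line 10: ['tired'] (min_width=5, slack=7)
Line 11: ['orchestra'] (min_width=9, slack=3)
Line 12: ['soft'] (min_width=4, slack=8)
Line 13: ['understand'] (min_width=10, slack=2)

Answer: pencil give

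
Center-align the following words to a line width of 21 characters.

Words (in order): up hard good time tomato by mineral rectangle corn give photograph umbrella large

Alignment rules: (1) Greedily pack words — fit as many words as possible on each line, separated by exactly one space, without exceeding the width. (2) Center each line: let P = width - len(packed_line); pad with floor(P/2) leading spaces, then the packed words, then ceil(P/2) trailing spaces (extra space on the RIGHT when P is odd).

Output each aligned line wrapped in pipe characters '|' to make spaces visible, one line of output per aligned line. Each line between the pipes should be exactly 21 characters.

Answer: |  up hard good time  |
|  tomato by mineral  |
| rectangle corn give |
| photograph umbrella |
|        large        |

Derivation:
Line 1: ['up', 'hard', 'good', 'time'] (min_width=17, slack=4)
Line 2: ['tomato', 'by', 'mineral'] (min_width=17, slack=4)
Line 3: ['rectangle', 'corn', 'give'] (min_width=19, slack=2)
Line 4: ['photograph', 'umbrella'] (min_width=19, slack=2)
Line 5: ['large'] (min_width=5, slack=16)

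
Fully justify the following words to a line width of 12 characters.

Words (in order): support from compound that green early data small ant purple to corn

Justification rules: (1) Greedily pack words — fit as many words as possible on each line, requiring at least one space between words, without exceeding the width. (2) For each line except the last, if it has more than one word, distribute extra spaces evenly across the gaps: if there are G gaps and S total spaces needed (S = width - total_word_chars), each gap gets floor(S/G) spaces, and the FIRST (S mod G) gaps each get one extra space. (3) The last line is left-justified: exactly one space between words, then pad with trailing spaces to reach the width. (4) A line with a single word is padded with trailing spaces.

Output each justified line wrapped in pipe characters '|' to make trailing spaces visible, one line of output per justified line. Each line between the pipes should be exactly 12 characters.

Answer: |support from|
|compound    |
|that   green|
|early   data|
|small    ant|
|purple    to|
|corn        |

Derivation:
Line 1: ['support', 'from'] (min_width=12, slack=0)
Line 2: ['compound'] (min_width=8, slack=4)
Line 3: ['that', 'green'] (min_width=10, slack=2)
Line 4: ['early', 'data'] (min_width=10, slack=2)
Line 5: ['small', 'ant'] (min_width=9, slack=3)
Line 6: ['purple', 'to'] (min_width=9, slack=3)
Line 7: ['corn'] (min_width=4, slack=8)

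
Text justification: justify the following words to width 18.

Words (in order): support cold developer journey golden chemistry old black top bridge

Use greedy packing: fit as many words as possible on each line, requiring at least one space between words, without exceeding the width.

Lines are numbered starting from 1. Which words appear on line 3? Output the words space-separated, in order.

Line 1: ['support', 'cold'] (min_width=12, slack=6)
Line 2: ['developer', 'journey'] (min_width=17, slack=1)
Line 3: ['golden', 'chemistry'] (min_width=16, slack=2)
Line 4: ['old', 'black', 'top'] (min_width=13, slack=5)
Line 5: ['bridge'] (min_width=6, slack=12)

Answer: golden chemistry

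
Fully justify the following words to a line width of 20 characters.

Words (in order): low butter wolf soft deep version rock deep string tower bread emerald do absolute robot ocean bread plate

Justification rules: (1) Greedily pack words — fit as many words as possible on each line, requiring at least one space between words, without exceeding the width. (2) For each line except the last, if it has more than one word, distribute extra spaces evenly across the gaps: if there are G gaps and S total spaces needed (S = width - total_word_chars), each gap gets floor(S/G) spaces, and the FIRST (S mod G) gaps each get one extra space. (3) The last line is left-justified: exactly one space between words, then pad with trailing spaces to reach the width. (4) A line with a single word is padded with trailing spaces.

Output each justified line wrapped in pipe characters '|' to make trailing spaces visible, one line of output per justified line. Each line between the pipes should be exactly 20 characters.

Answer: |low butter wolf soft|
|deep   version  rock|
|deep   string  tower|
|bread   emerald   do|
|absolute robot ocean|
|bread plate         |

Derivation:
Line 1: ['low', 'butter', 'wolf', 'soft'] (min_width=20, slack=0)
Line 2: ['deep', 'version', 'rock'] (min_width=17, slack=3)
Line 3: ['deep', 'string', 'tower'] (min_width=17, slack=3)
Line 4: ['bread', 'emerald', 'do'] (min_width=16, slack=4)
Line 5: ['absolute', 'robot', 'ocean'] (min_width=20, slack=0)
Line 6: ['bread', 'plate'] (min_width=11, slack=9)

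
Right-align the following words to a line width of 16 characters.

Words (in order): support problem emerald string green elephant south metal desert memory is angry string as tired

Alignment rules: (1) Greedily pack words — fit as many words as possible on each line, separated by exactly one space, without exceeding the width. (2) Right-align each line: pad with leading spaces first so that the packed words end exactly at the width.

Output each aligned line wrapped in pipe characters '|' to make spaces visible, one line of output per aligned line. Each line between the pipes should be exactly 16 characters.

Line 1: ['support', 'problem'] (min_width=15, slack=1)
Line 2: ['emerald', 'string'] (min_width=14, slack=2)
Line 3: ['green', 'elephant'] (min_width=14, slack=2)
Line 4: ['south', 'metal'] (min_width=11, slack=5)
Line 5: ['desert', 'memory', 'is'] (min_width=16, slack=0)
Line 6: ['angry', 'string', 'as'] (min_width=15, slack=1)
Line 7: ['tired'] (min_width=5, slack=11)

Answer: | support problem|
|  emerald string|
|  green elephant|
|     south metal|
|desert memory is|
| angry string as|
|           tired|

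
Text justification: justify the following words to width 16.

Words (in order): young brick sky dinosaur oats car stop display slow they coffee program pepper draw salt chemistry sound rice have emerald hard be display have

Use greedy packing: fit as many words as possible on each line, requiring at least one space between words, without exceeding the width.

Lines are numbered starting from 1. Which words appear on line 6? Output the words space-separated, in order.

Line 1: ['young', 'brick', 'sky'] (min_width=15, slack=1)
Line 2: ['dinosaur', 'oats'] (min_width=13, slack=3)
Line 3: ['car', 'stop', 'display'] (min_width=16, slack=0)
Line 4: ['slow', 'they', 'coffee'] (min_width=16, slack=0)
Line 5: ['program', 'pepper'] (min_width=14, slack=2)
Line 6: ['draw', 'salt'] (min_width=9, slack=7)
Line 7: ['chemistry', 'sound'] (min_width=15, slack=1)
Line 8: ['rice', 'have'] (min_width=9, slack=7)
Line 9: ['emerald', 'hard', 'be'] (min_width=15, slack=1)
Line 10: ['display', 'have'] (min_width=12, slack=4)

Answer: draw salt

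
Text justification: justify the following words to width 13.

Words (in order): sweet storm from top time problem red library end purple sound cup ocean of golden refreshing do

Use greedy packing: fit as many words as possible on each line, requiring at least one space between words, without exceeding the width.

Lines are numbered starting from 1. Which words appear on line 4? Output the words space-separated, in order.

Answer: library end

Derivation:
Line 1: ['sweet', 'storm'] (min_width=11, slack=2)
Line 2: ['from', 'top', 'time'] (min_width=13, slack=0)
Line 3: ['problem', 'red'] (min_width=11, slack=2)
Line 4: ['library', 'end'] (min_width=11, slack=2)
Line 5: ['purple', 'sound'] (min_width=12, slack=1)
Line 6: ['cup', 'ocean', 'of'] (min_width=12, slack=1)
Line 7: ['golden'] (min_width=6, slack=7)
Line 8: ['refreshing', 'do'] (min_width=13, slack=0)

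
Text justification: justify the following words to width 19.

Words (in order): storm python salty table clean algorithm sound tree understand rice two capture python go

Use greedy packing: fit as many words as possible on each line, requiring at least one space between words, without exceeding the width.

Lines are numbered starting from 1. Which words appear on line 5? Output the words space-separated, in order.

Line 1: ['storm', 'python', 'salty'] (min_width=18, slack=1)
Line 2: ['table', 'clean'] (min_width=11, slack=8)
Line 3: ['algorithm', 'sound'] (min_width=15, slack=4)
Line 4: ['tree', 'understand'] (min_width=15, slack=4)
Line 5: ['rice', 'two', 'capture'] (min_width=16, slack=3)
Line 6: ['python', 'go'] (min_width=9, slack=10)

Answer: rice two capture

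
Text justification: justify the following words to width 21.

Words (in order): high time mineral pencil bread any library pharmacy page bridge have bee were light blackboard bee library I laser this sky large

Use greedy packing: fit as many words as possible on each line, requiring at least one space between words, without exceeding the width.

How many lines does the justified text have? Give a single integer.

Answer: 7

Derivation:
Line 1: ['high', 'time', 'mineral'] (min_width=17, slack=4)
Line 2: ['pencil', 'bread', 'any'] (min_width=16, slack=5)
Line 3: ['library', 'pharmacy', 'page'] (min_width=21, slack=0)
Line 4: ['bridge', 'have', 'bee', 'were'] (min_width=20, slack=1)
Line 5: ['light', 'blackboard', 'bee'] (min_width=20, slack=1)
Line 6: ['library', 'I', 'laser', 'this'] (min_width=20, slack=1)
Line 7: ['sky', 'large'] (min_width=9, slack=12)
Total lines: 7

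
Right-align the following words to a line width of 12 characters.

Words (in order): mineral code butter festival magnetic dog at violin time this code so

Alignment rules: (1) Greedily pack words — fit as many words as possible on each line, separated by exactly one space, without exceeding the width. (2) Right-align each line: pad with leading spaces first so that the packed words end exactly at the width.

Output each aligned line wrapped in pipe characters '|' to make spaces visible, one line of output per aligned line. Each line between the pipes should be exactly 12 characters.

Answer: |mineral code|
|      butter|
|    festival|
|magnetic dog|
|   at violin|
|   time this|
|     code so|

Derivation:
Line 1: ['mineral', 'code'] (min_width=12, slack=0)
Line 2: ['butter'] (min_width=6, slack=6)
Line 3: ['festival'] (min_width=8, slack=4)
Line 4: ['magnetic', 'dog'] (min_width=12, slack=0)
Line 5: ['at', 'violin'] (min_width=9, slack=3)
Line 6: ['time', 'this'] (min_width=9, slack=3)
Line 7: ['code', 'so'] (min_width=7, slack=5)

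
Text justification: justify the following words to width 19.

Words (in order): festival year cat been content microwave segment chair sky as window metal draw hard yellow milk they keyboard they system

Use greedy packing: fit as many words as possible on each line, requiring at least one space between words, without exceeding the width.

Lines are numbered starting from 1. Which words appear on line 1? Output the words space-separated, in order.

Answer: festival year cat

Derivation:
Line 1: ['festival', 'year', 'cat'] (min_width=17, slack=2)
Line 2: ['been', 'content'] (min_width=12, slack=7)
Line 3: ['microwave', 'segment'] (min_width=17, slack=2)
Line 4: ['chair', 'sky', 'as', 'window'] (min_width=19, slack=0)
Line 5: ['metal', 'draw', 'hard'] (min_width=15, slack=4)
Line 6: ['yellow', 'milk', 'they'] (min_width=16, slack=3)
Line 7: ['keyboard', 'they'] (min_width=13, slack=6)
Line 8: ['system'] (min_width=6, slack=13)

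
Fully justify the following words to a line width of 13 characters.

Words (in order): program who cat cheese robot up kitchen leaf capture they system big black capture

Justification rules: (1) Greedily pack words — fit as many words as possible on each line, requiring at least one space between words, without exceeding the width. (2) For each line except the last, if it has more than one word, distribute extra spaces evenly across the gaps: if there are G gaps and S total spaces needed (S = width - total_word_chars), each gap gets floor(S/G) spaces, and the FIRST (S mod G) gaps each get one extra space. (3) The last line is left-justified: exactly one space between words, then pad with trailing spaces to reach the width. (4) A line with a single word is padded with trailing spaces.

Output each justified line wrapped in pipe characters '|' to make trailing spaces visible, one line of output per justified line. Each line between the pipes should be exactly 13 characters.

Answer: |program   who|
|cat    cheese|
|robot      up|
|kitchen  leaf|
|capture  they|
|system    big|
|black capture|

Derivation:
Line 1: ['program', 'who'] (min_width=11, slack=2)
Line 2: ['cat', 'cheese'] (min_width=10, slack=3)
Line 3: ['robot', 'up'] (min_width=8, slack=5)
Line 4: ['kitchen', 'leaf'] (min_width=12, slack=1)
Line 5: ['capture', 'they'] (min_width=12, slack=1)
Line 6: ['system', 'big'] (min_width=10, slack=3)
Line 7: ['black', 'capture'] (min_width=13, slack=0)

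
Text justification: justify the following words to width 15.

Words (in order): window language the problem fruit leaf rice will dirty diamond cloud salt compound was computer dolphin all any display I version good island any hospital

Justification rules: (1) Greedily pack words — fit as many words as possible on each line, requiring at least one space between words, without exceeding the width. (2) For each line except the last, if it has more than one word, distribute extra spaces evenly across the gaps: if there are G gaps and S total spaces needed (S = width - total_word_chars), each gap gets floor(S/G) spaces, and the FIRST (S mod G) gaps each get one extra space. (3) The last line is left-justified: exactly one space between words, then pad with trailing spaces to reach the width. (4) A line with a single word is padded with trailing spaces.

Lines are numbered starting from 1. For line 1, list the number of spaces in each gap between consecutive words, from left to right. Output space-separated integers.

Answer: 1

Derivation:
Line 1: ['window', 'language'] (min_width=15, slack=0)
Line 2: ['the', 'problem'] (min_width=11, slack=4)
Line 3: ['fruit', 'leaf', 'rice'] (min_width=15, slack=0)
Line 4: ['will', 'dirty'] (min_width=10, slack=5)
Line 5: ['diamond', 'cloud'] (min_width=13, slack=2)
Line 6: ['salt', 'compound'] (min_width=13, slack=2)
Line 7: ['was', 'computer'] (min_width=12, slack=3)
Line 8: ['dolphin', 'all', 'any'] (min_width=15, slack=0)
Line 9: ['display', 'I'] (min_width=9, slack=6)
Line 10: ['version', 'good'] (min_width=12, slack=3)
Line 11: ['island', 'any'] (min_width=10, slack=5)
Line 12: ['hospital'] (min_width=8, slack=7)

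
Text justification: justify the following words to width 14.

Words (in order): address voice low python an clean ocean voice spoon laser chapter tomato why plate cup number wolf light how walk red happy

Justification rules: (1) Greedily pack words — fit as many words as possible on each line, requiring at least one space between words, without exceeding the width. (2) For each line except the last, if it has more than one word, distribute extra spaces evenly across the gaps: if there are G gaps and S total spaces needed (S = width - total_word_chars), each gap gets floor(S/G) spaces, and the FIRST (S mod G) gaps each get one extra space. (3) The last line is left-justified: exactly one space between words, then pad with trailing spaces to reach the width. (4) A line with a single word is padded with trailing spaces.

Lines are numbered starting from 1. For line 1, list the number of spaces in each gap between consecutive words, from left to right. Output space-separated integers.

Line 1: ['address', 'voice'] (min_width=13, slack=1)
Line 2: ['low', 'python', 'an'] (min_width=13, slack=1)
Line 3: ['clean', 'ocean'] (min_width=11, slack=3)
Line 4: ['voice', 'spoon'] (min_width=11, slack=3)
Line 5: ['laser', 'chapter'] (min_width=13, slack=1)
Line 6: ['tomato', 'why'] (min_width=10, slack=4)
Line 7: ['plate', 'cup'] (min_width=9, slack=5)
Line 8: ['number', 'wolf'] (min_width=11, slack=3)
Line 9: ['light', 'how', 'walk'] (min_width=14, slack=0)
Line 10: ['red', 'happy'] (min_width=9, slack=5)

Answer: 2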